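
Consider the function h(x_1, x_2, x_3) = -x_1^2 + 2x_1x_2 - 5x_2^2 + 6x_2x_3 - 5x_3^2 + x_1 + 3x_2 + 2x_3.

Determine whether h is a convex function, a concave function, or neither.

h is quadratic, so its Hessian is the constant matrix H = [[-2, 2, 0], [2, -10, 6], [0, 6, -10]].
Leading principal minors: -2, 16, -88.
Signs alternate −, +, − ⇒ H ≺ 0 ⇒ concave.

concave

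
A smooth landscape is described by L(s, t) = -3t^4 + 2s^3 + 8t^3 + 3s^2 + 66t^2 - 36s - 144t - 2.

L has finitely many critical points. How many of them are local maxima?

L separates as a function of s plus a function of t, so ∇L=0 decouples.
∂L/∂s = 6(s - 2)(s + 3) = 0 at s ∈ {-3, 2}; ∂L/∂t = -12(t - 4)(t - 1)(t + 3) = 0 at t ∈ {-3, 1, 4}.
The Hessian is diagonal: diag(L_ss, L_tt). Second derivatives: L_ss(-3)=-30, L_ss(2)=30; L_tt(-3)=-336, L_tt(1)=144, L_tt(4)=-252.
Local maxima occur where both diagonal entries negative: (-3, -3), (-3, 4). Count: 2.

2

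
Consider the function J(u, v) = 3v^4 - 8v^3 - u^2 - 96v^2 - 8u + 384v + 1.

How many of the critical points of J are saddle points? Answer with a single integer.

J separates as a function of u plus a function of v, so ∇J=0 decouples.
∂J/∂u = -2(u + 4) = 0 at u ∈ {-4}; ∂J/∂v = 12(v - 4)(v - 2)(v + 4) = 0 at v ∈ {-4, 2, 4}.
The Hessian is diagonal: diag(J_uu, J_vv). Second derivatives: J_uu(-4)=-2; J_vv(-4)=576, J_vv(2)=-144, J_vv(4)=192.
Saddle points occur where the two diagonal entries have opposite signs: (-4, -4), (-4, 4). Count: 2.

2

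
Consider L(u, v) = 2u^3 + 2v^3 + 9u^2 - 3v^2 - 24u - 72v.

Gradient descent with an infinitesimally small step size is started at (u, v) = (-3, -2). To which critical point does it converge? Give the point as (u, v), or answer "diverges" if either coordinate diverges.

(1, 4)

L is separable, so gradient descent decouples: u follows -∂L/∂u, v follows -∂L/∂v.
∂L/∂u = 6(u - 1)(u + 4); at u=-3 this is -24, so u increases.
∂L/∂v = 6(v - 4)(v + 3); at v=-2 this is -36, so v increases.
u converges to its nearest critical value 1 (a local min of the u-part); v converges to 4. The iterate converges to (1, 4).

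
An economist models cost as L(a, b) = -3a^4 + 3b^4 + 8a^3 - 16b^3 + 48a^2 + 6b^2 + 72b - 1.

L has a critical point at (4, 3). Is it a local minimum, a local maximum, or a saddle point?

saddle point

The mixed partial ∂²L/∂a∂b is 0, so the Hessian at any point is diag(L_aa, L_bb) = diag(12(-3a^2 + 4a + 8), 12(3b^2 - 8b + 1)).
At (4, 3): H = diag(-288, 48).
The eigenvalues have opposite signs, so H is indefinite: a saddle point.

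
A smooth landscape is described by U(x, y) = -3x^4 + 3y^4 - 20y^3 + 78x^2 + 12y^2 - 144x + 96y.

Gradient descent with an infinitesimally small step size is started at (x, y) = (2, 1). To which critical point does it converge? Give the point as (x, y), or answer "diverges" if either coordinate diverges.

(1, -1)

U is separable, so gradient descent decouples: x follows -∂U/∂x, y follows -∂U/∂y.
∂U/∂x = -12(x - 3)(x - 1)(x + 4); at x=2 this is 72, so x decreases.
∂U/∂y = 12(y - 4)(y - 2)(y + 1); at y=1 this is 72, so y decreases.
x converges to its nearest critical value 1 (a local min of the x-part); y converges to -1. The iterate converges to (1, -1).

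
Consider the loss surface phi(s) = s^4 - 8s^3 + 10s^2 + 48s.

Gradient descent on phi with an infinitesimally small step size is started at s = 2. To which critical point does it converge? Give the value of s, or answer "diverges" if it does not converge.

phi'(s) = 4(s - 4)(s - 3)(s + 1), so phi'(2) = 24.
Gradient descent moves in the -phi' direction, i.e. s is decreasing.
The nearest critical point in that direction is s = -1, where phi'' = 80 > 0 (a local minimum). The iterate converges there.

-1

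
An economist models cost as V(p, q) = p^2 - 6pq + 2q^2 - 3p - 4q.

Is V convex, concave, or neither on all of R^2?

neither

V is quadratic, so its Hessian is the constant matrix H = [[2, -6], [-6, 4]].
det(H) = -28, tr(H) = 6.
det(H) < 0, so H is indefinite: neither convex nor concave.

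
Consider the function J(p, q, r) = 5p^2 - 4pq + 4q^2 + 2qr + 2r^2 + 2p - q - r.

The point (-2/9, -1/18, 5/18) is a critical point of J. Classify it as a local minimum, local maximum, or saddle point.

local minimum

The Hessian is constant: H = [[10, -4, 0], [-4, 8, 2], [0, 2, 4]].
Leading principal minors: Δ₁ = 10, Δ₂ = 64, Δ₃ = 216.
All leading minors are positive, so H is positive definite: a local minimum.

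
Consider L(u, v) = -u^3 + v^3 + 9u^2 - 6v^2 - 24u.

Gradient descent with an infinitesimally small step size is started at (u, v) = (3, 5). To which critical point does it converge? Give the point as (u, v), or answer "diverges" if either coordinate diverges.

L is separable, so gradient descent decouples: u follows -∂L/∂u, v follows -∂L/∂v.
∂L/∂u = -3(u - 4)(u - 2); at u=3 this is 3, so u decreases.
∂L/∂v = 3v(v - 4); at v=5 this is 15, so v decreases.
u converges to its nearest critical value 2 (a local min of the u-part); v converges to 4. The iterate converges to (2, 4).

(2, 4)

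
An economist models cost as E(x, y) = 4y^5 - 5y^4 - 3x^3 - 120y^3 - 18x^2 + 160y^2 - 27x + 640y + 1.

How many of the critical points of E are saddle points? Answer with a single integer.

E separates as a function of x plus a function of y, so ∇E=0 decouples.
∂E/∂x = -9(x + 1)(x + 3) = 0 at x ∈ {-3, -1}; ∂E/∂y = 20(y - 4)(y - 2)(y + 1)(y + 4) = 0 at y ∈ {-4, -1, 2, 4}.
The Hessian is diagonal: diag(E_xx, E_yy). Second derivatives: E_xx(-3)=18, E_xx(-1)=-18; E_yy(-4)=-2880, E_yy(-1)=900, E_yy(2)=-720, E_yy(4)=1600.
Saddle points occur where the two diagonal entries have opposite signs: (-3, -4), (-3, 2), (-1, -1), (-1, 4). Count: 4.

4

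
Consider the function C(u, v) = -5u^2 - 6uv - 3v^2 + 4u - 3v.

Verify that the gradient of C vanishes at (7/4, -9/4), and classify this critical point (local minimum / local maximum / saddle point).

∇C = (-10u - 6v + 4, -6u - 6v - 3); substituting (7/4, -9/4) gives ∇C = (0, 0), so (7/4, -9/4) is indeed a critical point.
The Hessian of C is constant: H = [[-10, -6], [-6, -6]].
det(H) = (-10)·(-6) − (-6)² = 24.
det(H) > 0 and tr(H) = -16 < 0, so H is negative definite and the point is a local maximum.

local maximum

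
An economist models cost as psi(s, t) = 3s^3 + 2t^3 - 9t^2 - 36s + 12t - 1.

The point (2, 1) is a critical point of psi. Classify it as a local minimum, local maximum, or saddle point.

The mixed partial ∂²psi/∂s∂t is 0, so the Hessian at any point is diag(psi_ss, psi_tt) = diag(18s, 6(2t - 3)).
At (2, 1): H = diag(36, -6).
The eigenvalues have opposite signs, so H is indefinite: a saddle point.

saddle point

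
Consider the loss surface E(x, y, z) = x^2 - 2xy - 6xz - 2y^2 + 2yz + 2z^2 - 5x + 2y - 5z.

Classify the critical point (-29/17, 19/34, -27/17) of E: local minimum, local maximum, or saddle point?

saddle point

The Hessian is constant: H = [[2, -2, -6], [-2, -4, 2], [-6, 2, 4]].
Leading principal minors: Δ₁ = 2, Δ₂ = -12, Δ₃ = 136.
The minors fit neither the all-positive nor the alternating-sign pattern, so H is indefinite: a saddle point.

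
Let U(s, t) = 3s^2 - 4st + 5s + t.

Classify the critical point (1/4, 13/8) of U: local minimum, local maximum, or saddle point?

The Hessian of U is constant: H = [[6, -4], [-4, 0]].
det(H) = 6·0 − (-4)² = -16.
Since det(H) < 0, H is indefinite and the critical point is a saddle point.

saddle point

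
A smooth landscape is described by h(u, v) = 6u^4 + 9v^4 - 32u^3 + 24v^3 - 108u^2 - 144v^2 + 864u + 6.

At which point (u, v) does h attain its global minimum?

h(u,v) separates as P(u) + Q(v) + 6, so its minimum is min P + min Q + 6.
P'(u) = 24(u - 4)(u - 3)(u + 3) vanishes at u ∈ {-3, 3, 4}; Q'(v) = 36v(v - 2)(v + 4) vanishes at v ∈ {-4, 0, 2}.
Local minima of P (where P''>0): P(-3)=-2214, P(4)=1216. Local minima of Q: Q(-4)=-1536, Q(2)=-240.
So the global minimum of h is P(-3) + Q(-4) + 6 = -2214 − 1536 + 6 = -3744, attained at (-3, -4).

(-3, -4)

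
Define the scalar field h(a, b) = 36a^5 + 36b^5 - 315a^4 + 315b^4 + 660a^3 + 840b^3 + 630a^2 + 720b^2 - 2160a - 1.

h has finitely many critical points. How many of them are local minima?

h separates as a function of a plus a function of b, so ∇h=0 decouples.
∂h/∂a = 180(a - 4)(a - 3)(a - 1)(a + 1) = 0 at a ∈ {-1, 1, 3, 4}; ∂h/∂b = 180b(b + 1)(b + 2)(b + 4) = 0 at b ∈ {-4, -2, -1, 0}.
The Hessian is diagonal: diag(h_aa, h_bb). Second derivatives: h_aa(-1)=-7200, h_aa(1)=2160, h_aa(3)=-1440, h_aa(4)=2700; h_bb(-4)=-4320, h_bb(-2)=720, h_bb(-1)=-540, h_bb(0)=1440.
Local minima occur where both diagonal entries positive: (1, -2), (1, 0), (4, -2), (4, 0). Count: 4.

4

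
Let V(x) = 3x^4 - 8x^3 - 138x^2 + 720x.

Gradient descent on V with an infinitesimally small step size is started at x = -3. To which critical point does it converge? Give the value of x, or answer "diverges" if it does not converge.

V'(x) = 12(x - 4)(x - 3)(x + 5), so V'(-3) = 1008.
Gradient descent moves in the -V' direction, i.e. x is decreasing.
The nearest critical point in that direction is x = -5, where V'' = 864 > 0 (a local minimum). The iterate converges there.

-5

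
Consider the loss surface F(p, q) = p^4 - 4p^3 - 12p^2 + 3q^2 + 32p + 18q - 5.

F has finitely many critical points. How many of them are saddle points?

F separates as a function of p plus a function of q, so ∇F=0 decouples.
∂F/∂p = 4(p - 4)(p - 1)(p + 2) = 0 at p ∈ {-2, 1, 4}; ∂F/∂q = 6(q + 3) = 0 at q ∈ {-3}.
The Hessian is diagonal: diag(F_pp, F_qq). Second derivatives: F_pp(-2)=72, F_pp(1)=-36, F_pp(4)=72; F_qq(-3)=6.
Saddle points occur where the two diagonal entries have opposite signs: (1, -3). Count: 1.

1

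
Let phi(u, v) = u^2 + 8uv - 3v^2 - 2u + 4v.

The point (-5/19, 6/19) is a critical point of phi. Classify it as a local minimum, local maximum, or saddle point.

saddle point

The Hessian of phi is constant: H = [[2, 8], [8, -6]].
det(H) = 2·(-6) − 8² = -76.
Since det(H) < 0, H is indefinite and the critical point is a saddle point.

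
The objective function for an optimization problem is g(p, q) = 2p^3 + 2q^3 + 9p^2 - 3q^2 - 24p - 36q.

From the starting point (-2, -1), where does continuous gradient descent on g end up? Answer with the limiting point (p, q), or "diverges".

g is separable, so gradient descent decouples: p follows -∂g/∂p, q follows -∂g/∂q.
∂g/∂p = 6(p - 1)(p + 4); at p=-2 this is -36, so p increases.
∂g/∂q = 6(q - 3)(q + 2); at q=-1 this is -24, so q increases.
p converges to its nearest critical value 1 (a local min of the p-part); q converges to 3. The iterate converges to (1, 3).

(1, 3)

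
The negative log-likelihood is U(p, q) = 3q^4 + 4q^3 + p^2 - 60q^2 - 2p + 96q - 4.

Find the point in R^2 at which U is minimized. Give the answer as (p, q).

U(p,q) separates as A(p) + B(q) − 4, so its minimum is min A + min B − 4.
A'(p) = 2p - 2 vanishes at p ∈ {1}; B'(q) = 12(q - 2)(q - 1)(q + 4) vanishes at q ∈ {-4, 1, 2}.
Local minima of A (where A''>0): A(1)=-1. Local minima of B: B(-4)=-832, B(2)=32.
So the global minimum of U is A(1) + B(-4) − 4 = -1 − 832 − 4 = -837, attained at (1, -4).

(1, -4)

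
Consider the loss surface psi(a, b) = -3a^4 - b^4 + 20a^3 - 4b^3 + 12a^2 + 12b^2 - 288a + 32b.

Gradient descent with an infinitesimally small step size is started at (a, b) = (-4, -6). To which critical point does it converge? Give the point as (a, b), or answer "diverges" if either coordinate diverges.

psi is separable, so gradient descent decouples: a follows -∂psi/∂a, b follows -∂psi/∂b.
∂psi/∂a = -12(a - 4)(a - 3)(a + 2); at a=-4 this is 1344, so a decreases.
∂psi/∂b = -4(b - 2)(b + 1)(b + 4); at b=-6 this is 320, so b decreases.
The a-coordinate has no critical point in that direction and runs off to infinity.

diverges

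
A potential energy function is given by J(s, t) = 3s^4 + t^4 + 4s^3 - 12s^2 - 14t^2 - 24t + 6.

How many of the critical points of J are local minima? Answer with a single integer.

J separates as a function of s plus a function of t, so ∇J=0 decouples.
∂J/∂s = 12s(s - 1)(s + 2) = 0 at s ∈ {-2, 0, 1}; ∂J/∂t = 4(t - 3)(t + 1)(t + 2) = 0 at t ∈ {-2, -1, 3}.
The Hessian is diagonal: diag(J_ss, J_tt). Second derivatives: J_ss(-2)=72, J_ss(0)=-24, J_ss(1)=36; J_tt(-2)=20, J_tt(-1)=-16, J_tt(3)=80.
Local minima occur where both diagonal entries positive: (-2, -2), (-2, 3), (1, -2), (1, 3). Count: 4.

4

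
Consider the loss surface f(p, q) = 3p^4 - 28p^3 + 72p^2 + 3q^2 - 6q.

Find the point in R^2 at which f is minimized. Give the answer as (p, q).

(0, 1)

f(p,q) separates as A(p) + B(q), so its minimum is min A + min B.
A'(p) = 12p(p - 4)(p - 3) vanishes at p ∈ {0, 3, 4}; B'(q) = 6q - 6 vanishes at q ∈ {1}.
Local minima of A (where A''>0): A(0)=0, A(4)=128. Local minima of B: B(1)=-3.
So the global minimum of f is A(0) + B(1) = 0 − 3 = -3, attained at (0, 1).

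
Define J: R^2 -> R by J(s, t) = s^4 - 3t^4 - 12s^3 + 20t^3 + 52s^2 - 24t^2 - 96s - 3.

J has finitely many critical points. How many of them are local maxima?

2

J separates as a function of s plus a function of t, so ∇J=0 decouples.
∂J/∂s = 4(s - 4)(s - 3)(s - 2) = 0 at s ∈ {2, 3, 4}; ∂J/∂t = -12t(t - 4)(t - 1) = 0 at t ∈ {0, 1, 4}.
The Hessian is diagonal: diag(J_ss, J_tt). Second derivatives: J_ss(2)=8, J_ss(3)=-4, J_ss(4)=8; J_tt(0)=-48, J_tt(1)=36, J_tt(4)=-144.
Local maxima occur where both diagonal entries negative: (3, 0), (3, 4). Count: 2.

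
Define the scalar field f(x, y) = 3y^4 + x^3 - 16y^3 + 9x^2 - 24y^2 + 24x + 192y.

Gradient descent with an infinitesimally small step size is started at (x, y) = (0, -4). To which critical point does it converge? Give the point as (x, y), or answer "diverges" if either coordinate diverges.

(-2, -2)

f is separable, so gradient descent decouples: x follows -∂f/∂x, y follows -∂f/∂y.
∂f/∂x = 3(x + 2)(x + 4); at x=0 this is 24, so x decreases.
∂f/∂y = 12(y - 4)(y - 2)(y + 2); at y=-4 this is -1152, so y increases.
x converges to its nearest critical value -2 (a local min of the x-part); y converges to -2. The iterate converges to (-2, -2).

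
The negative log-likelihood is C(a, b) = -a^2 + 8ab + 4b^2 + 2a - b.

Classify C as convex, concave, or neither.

neither

C is quadratic, so its Hessian is the constant matrix H = [[-2, 8], [8, 8]].
det(H) = -80, tr(H) = 6.
det(H) < 0, so H is indefinite: neither convex nor concave.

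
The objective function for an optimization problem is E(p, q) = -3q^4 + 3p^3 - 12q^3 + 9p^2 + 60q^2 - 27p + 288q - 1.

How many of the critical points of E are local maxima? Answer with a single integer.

E separates as a function of p plus a function of q, so ∇E=0 decouples.
∂E/∂p = 9(p - 1)(p + 3) = 0 at p ∈ {-3, 1}; ∂E/∂q = -12(q - 3)(q + 2)(q + 4) = 0 at q ∈ {-4, -2, 3}.
The Hessian is diagonal: diag(E_pp, E_qq). Second derivatives: E_pp(-3)=-36, E_pp(1)=36; E_qq(-4)=-168, E_qq(-2)=120, E_qq(3)=-420.
Local maxima occur where both diagonal entries negative: (-3, -4), (-3, 3). Count: 2.

2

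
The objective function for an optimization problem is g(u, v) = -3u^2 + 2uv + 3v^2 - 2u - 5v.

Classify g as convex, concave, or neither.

g is quadratic, so its Hessian is the constant matrix H = [[-6, 2], [2, 6]].
det(H) = -40, tr(H) = 0.
det(H) < 0, so H is indefinite: neither convex nor concave.

neither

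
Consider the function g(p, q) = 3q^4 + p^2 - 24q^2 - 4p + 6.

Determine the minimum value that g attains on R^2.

-46

g(p,q) separates as A(p) + B(q) + 6, so its minimum is min A + min B + 6.
A'(p) = 2p - 4 vanishes at p ∈ {2}; B'(q) = 12q(q - 2)(q + 2) vanishes at q ∈ {-2, 0, 2}.
Local minima of A (where A''>0): A(2)=-4. Local minima of B: B(-2)=-48, B(2)=-48.
So the global minimum of g is A(2) + B(-2) + 6 = -4 − 48 + 6 = -46, attained at (2, -2).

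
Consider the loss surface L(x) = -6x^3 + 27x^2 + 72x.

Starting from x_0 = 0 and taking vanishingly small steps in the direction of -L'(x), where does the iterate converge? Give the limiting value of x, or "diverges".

L'(x) = -18(x - 4)(x + 1), so L'(0) = 72.
Gradient descent moves in the -L' direction, i.e. x is decreasing.
The nearest critical point in that direction is x = -1, where L'' = 90 > 0 (a local minimum). The iterate converges there.

-1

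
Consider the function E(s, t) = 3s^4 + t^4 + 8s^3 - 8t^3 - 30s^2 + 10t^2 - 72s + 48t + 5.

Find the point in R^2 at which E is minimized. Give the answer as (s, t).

E(s,t) separates as P(s) + Q(t) + 5, so its minimum is min P + min Q + 5.
P'(s) = 12(s - 2)(s + 1)(s + 3) vanishes at s ∈ {-3, -1, 2}; Q'(t) = 4(t - 4)(t - 3)(t + 1) vanishes at t ∈ {-1, 3, 4}.
Local minima of P (where P''>0): P(-3)=-27, P(2)=-152. Local minima of Q: Q(-1)=-29, Q(4)=96.
So the global minimum of E is P(2) + Q(-1) + 5 = -152 − 29 + 5 = -176, attained at (2, -1).

(2, -1)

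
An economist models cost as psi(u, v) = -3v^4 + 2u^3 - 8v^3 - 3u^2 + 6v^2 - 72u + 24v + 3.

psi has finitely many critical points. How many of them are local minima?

psi separates as a function of u plus a function of v, so ∇psi=0 decouples.
∂psi/∂u = 6(u - 4)(u + 3) = 0 at u ∈ {-3, 4}; ∂psi/∂v = -12(v - 1)(v + 1)(v + 2) = 0 at v ∈ {-2, -1, 1}.
The Hessian is diagonal: diag(psi_uu, psi_vv). Second derivatives: psi_uu(-3)=-42, psi_uu(4)=42; psi_vv(-2)=-36, psi_vv(-1)=24, psi_vv(1)=-72.
Local minima occur where both diagonal entries positive: (4, -1). Count: 1.

1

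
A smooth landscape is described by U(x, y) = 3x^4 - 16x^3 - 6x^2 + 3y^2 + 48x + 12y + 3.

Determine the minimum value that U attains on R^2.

U(x,y) separates as P(x) + Q(y) + 3, so its minimum is min P + min Q + 3.
P'(x) = 12(x - 4)(x - 1)(x + 1) vanishes at x ∈ {-1, 1, 4}; Q'(y) = 6y + 12 vanishes at y ∈ {-2}.
Local minima of P (where P''>0): P(-1)=-35, P(4)=-160. Local minima of Q: Q(-2)=-12.
So the global minimum of U is P(4) + Q(-2) + 3 = -160 − 12 + 3 = -169, attained at (4, -2).

-169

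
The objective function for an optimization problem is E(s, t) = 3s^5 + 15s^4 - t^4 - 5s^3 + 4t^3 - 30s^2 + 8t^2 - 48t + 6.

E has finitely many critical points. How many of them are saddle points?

6

E separates as a function of s plus a function of t, so ∇E=0 decouples.
∂E/∂s = 15s(s - 1)(s + 1)(s + 4) = 0 at s ∈ {-4, -1, 0, 1}; ∂E/∂t = -4(t - 3)(t - 2)(t + 2) = 0 at t ∈ {-2, 2, 3}.
The Hessian is diagonal: diag(E_ss, E_tt). Second derivatives: E_ss(-4)=-900, E_ss(-1)=90, E_ss(0)=-60, E_ss(1)=150; E_tt(-2)=-80, E_tt(2)=16, E_tt(3)=-20.
Saddle points occur where the two diagonal entries have opposite signs: (-4, 2), (-1, -2), (-1, 3), (0, 2), (1, -2), (1, 3). Count: 6.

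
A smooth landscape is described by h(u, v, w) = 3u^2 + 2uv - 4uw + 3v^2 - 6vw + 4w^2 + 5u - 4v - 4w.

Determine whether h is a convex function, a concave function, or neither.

convex

h is quadratic, so its Hessian is the constant matrix H = [[6, 2, -4], [2, 6, -6], [-4, -6, 8]].
Leading principal minors: 6, 32, 40.
All positive ⇒ H ≻ 0 ⇒ convex.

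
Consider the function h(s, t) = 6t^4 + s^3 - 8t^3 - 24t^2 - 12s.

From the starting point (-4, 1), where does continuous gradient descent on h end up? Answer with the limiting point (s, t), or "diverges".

h is separable, so gradient descent decouples: s follows -∂h/∂s, t follows -∂h/∂t.
∂h/∂s = 3(s - 2)(s + 2); at s=-4 this is 36, so s decreases.
∂h/∂t = 24t(t - 2)(t + 1); at t=1 this is -48, so t increases.
The s-coordinate has no critical point in that direction and runs off to infinity.

diverges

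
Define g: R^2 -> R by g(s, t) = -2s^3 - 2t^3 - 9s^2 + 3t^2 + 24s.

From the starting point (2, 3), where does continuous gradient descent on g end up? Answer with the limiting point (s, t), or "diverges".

g is separable, so gradient descent decouples: s follows -∂g/∂s, t follows -∂g/∂t.
∂g/∂s = -6(s - 1)(s + 4); at s=2 this is -36, so s increases.
∂g/∂t = -6t(t - 1); at t=3 this is -36, so t increases.
The s-coordinate has no critical point in that direction and runs off to infinity.

diverges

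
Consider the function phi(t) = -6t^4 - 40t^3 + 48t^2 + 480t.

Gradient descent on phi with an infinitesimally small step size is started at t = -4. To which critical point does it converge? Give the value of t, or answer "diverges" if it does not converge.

phi'(t) = -24(t - 2)(t + 2)(t + 5), so phi'(-4) = -288.
Gradient descent moves in the -phi' direction, i.e. t is increasing.
The nearest critical point in that direction is t = -2, where phi'' = 288 > 0 (a local minimum). The iterate converges there.

-2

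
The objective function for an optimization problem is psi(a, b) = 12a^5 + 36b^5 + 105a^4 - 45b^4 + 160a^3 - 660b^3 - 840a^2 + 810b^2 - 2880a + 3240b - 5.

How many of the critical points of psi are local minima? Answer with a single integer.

4

psi separates as a function of a plus a function of b, so ∇psi=0 decouples.
∂psi/∂a = 60(a - 2)(a + 2)(a + 3)(a + 4) = 0 at a ∈ {-4, -3, -2, 2}; ∂psi/∂b = 180(b - 3)(b - 2)(b + 1)(b + 3) = 0 at b ∈ {-3, -1, 2, 3}.
The Hessian is diagonal: diag(psi_aa, psi_bb). Second derivatives: psi_aa(-4)=-720, psi_aa(-3)=300, psi_aa(-2)=-480, psi_aa(2)=7200; psi_bb(-3)=-10800, psi_bb(-1)=4320, psi_bb(2)=-2700, psi_bb(3)=4320.
Local minima occur where both diagonal entries positive: (-3, -1), (-3, 3), (2, -1), (2, 3). Count: 4.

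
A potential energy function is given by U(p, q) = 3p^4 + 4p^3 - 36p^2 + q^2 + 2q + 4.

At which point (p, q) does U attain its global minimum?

(-3, -1)

U(p,q) separates as A(p) + B(q) + 4, so its minimum is min A + min B + 4.
A'(p) = 12p(p - 2)(p + 3) vanishes at p ∈ {-3, 0, 2}; B'(q) = 2q + 2 vanishes at q ∈ {-1}.
Local minima of A (where A''>0): A(-3)=-189, A(2)=-64. Local minima of B: B(-1)=-1.
So the global minimum of U is A(-3) + B(-1) + 4 = -189 − 1 + 4 = -186, attained at (-3, -1).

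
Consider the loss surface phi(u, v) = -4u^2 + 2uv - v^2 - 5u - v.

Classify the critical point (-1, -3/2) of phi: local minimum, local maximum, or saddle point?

local maximum

The Hessian of phi is constant: H = [[-8, 2], [2, -2]].
det(H) = (-8)·(-2) − 2² = 12.
det(H) > 0 and tr(H) = -10 < 0, so H is negative definite and the point is a local maximum.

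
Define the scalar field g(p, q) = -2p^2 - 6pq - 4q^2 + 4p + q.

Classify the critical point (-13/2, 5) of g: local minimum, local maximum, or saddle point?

saddle point

The Hessian of g is constant: H = [[-4, -6], [-6, -8]].
det(H) = (-4)·(-8) − (-6)² = -4.
Since det(H) < 0, H is indefinite and the critical point is a saddle point.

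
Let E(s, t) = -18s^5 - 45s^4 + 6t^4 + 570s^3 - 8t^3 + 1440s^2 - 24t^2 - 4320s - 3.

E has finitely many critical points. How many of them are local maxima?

2

E separates as a function of s plus a function of t, so ∇E=0 decouples.
∂E/∂s = -90(s - 4)(s - 1)(s + 3)(s + 4) = 0 at s ∈ {-4, -3, 1, 4}; ∂E/∂t = 24t(t - 2)(t + 1) = 0 at t ∈ {-1, 0, 2}.
The Hessian is diagonal: diag(E_ss, E_tt). Second derivatives: E_ss(-4)=3600, E_ss(-3)=-2520, E_ss(1)=5400, E_ss(4)=-15120; E_tt(-1)=72, E_tt(0)=-48, E_tt(2)=144.
Local maxima occur where both diagonal entries negative: (-3, 0), (4, 0). Count: 2.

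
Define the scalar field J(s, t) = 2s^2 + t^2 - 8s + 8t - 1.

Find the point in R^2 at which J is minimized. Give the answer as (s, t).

J(s,t) separates as P(s) + Q(t) − 1, so its minimum is min P + min Q − 1.
P'(s) = 4s - 8 vanishes at s ∈ {2}; Q'(t) = 2(t + 4) vanishes at t ∈ {-4}.
Local minima of P (where P''>0): P(2)=-8. Local minima of Q: Q(-4)=-16.
So the global minimum of J is P(2) + Q(-4) − 1 = -8 − 16 − 1 = -25, attained at (2, -4).

(2, -4)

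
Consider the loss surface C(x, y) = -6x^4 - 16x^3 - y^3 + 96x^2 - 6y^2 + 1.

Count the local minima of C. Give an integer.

1

C separates as a function of x plus a function of y, so ∇C=0 decouples.
∂C/∂x = -24x(x - 2)(x + 4) = 0 at x ∈ {-4, 0, 2}; ∂C/∂y = -3y(y + 4) = 0 at y ∈ {-4, 0}.
The Hessian is diagonal: diag(C_xx, C_yy). Second derivatives: C_xx(-4)=-576, C_xx(0)=192, C_xx(2)=-288; C_yy(-4)=12, C_yy(0)=-12.
Local minima occur where both diagonal entries positive: (0, -4). Count: 1.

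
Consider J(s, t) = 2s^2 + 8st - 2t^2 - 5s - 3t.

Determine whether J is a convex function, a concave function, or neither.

neither

J is quadratic, so its Hessian is the constant matrix H = [[4, 8], [8, -4]].
det(H) = -80, tr(H) = 0.
det(H) < 0, so H is indefinite: neither convex nor concave.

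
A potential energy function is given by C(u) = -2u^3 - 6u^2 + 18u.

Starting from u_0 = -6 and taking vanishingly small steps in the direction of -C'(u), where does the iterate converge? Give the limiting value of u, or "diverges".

C'(u) = -6(u - 1)(u + 3), so C'(-6) = -126.
Gradient descent moves in the -C' direction, i.e. u is increasing.
The nearest critical point in that direction is u = -3, where C'' = 24 > 0 (a local minimum). The iterate converges there.

-3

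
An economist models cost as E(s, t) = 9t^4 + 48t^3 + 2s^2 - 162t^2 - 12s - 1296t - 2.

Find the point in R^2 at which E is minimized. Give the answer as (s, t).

E(s,t) separates as P(s) + Q(t) − 2, so its minimum is min P + min Q − 2.
P'(s) = 4s - 12 vanishes at s ∈ {3}; Q'(t) = 36(t - 3)(t + 3)(t + 4) vanishes at t ∈ {-4, -3, 3}.
Local minima of P (where P''>0): P(3)=-18. Local minima of Q: Q(-4)=1824, Q(3)=-3321.
So the global minimum of E is P(3) + Q(3) − 2 = -18 − 3321 − 2 = -3341, attained at (3, 3).

(3, 3)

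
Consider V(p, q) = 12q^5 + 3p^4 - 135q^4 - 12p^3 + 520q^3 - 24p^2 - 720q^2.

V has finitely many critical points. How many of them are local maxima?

V separates as a function of p plus a function of q, so ∇V=0 decouples.
∂V/∂p = 12p(p - 4)(p + 1) = 0 at p ∈ {-1, 0, 4}; ∂V/∂q = 60q(q - 4)(q - 3)(q - 2) = 0 at q ∈ {0, 2, 3, 4}.
The Hessian is diagonal: diag(V_pp, V_qq). Second derivatives: V_pp(-1)=60, V_pp(0)=-48, V_pp(4)=240; V_qq(0)=-1440, V_qq(2)=240, V_qq(3)=-180, V_qq(4)=480.
Local maxima occur where both diagonal entries negative: (0, 0), (0, 3). Count: 2.

2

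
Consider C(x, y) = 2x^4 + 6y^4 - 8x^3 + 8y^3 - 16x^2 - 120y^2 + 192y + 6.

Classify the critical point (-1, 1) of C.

saddle point

The mixed partial ∂²C/∂x∂y is 0, so the Hessian at any point is diag(C_xx, C_yy) = diag(8(3x^2 - 6x - 4), 24(3y^2 + 2y - 10)).
At (-1, 1): H = diag(40, -120).
The eigenvalues have opposite signs, so H is indefinite: a saddle point.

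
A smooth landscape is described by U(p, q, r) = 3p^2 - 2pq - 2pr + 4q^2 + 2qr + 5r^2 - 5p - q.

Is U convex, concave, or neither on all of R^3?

U is quadratic, so its Hessian is the constant matrix H = [[6, -2, -2], [-2, 8, 2], [-2, 2, 10]].
Leading principal minors: 6, 44, 400.
All positive ⇒ H ≻ 0 ⇒ convex.

convex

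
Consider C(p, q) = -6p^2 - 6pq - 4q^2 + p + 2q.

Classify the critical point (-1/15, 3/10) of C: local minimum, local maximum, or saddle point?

local maximum

The Hessian of C is constant: H = [[-12, -6], [-6, -8]].
det(H) = (-12)·(-8) − (-6)² = 60.
det(H) > 0 and tr(H) = -20 < 0, so H is negative definite and the point is a local maximum.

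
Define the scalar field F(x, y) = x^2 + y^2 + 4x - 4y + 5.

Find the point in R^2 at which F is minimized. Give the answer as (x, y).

(-2, 2)

F(x,y) separates as P(x) + Q(y) + 5, so its minimum is min P + min Q + 5.
P'(x) = 2x + 4 vanishes at x ∈ {-2}; Q'(y) = 2y - 4 vanishes at y ∈ {2}.
Local minima of P (where P''>0): P(-2)=-4. Local minima of Q: Q(2)=-4.
So the global minimum of F is P(-2) + Q(2) + 5 = -4 − 4 + 5 = -3, attained at (-2, 2).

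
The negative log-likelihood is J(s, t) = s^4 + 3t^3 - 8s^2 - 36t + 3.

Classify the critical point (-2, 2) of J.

The mixed partial ∂²J/∂s∂t is 0, so the Hessian at any point is diag(J_ss, J_tt) = diag(4(3s^2 - 4), 18t).
At (-2, 2): H = diag(32, 36).
Both eigenvalues are positive, so H is positive definite: a local minimum.

local minimum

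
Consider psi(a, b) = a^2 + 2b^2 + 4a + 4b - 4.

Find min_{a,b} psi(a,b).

-10

psi(a,b) separates as P(a) + Q(b) − 4, so its minimum is min P + min Q − 4.
P'(a) = 2a + 4 vanishes at a ∈ {-2}; Q'(b) = 4b + 4 vanishes at b ∈ {-1}.
Local minima of P (where P''>0): P(-2)=-4. Local minima of Q: Q(-1)=-2.
So the global minimum of psi is P(-2) + Q(-1) − 4 = -4 − 2 − 4 = -10, attained at (-2, -1).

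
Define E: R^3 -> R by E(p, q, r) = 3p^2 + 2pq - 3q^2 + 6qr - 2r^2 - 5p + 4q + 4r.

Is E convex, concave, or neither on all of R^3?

E is quadratic, so its Hessian is the constant matrix H = [[6, 2, 0], [2, -6, 6], [0, 6, -4]].
Leading principal minors: 6, -40, -56.
Neither pattern holds ⇒ H is indefinite ⇒ neither convex nor concave.

neither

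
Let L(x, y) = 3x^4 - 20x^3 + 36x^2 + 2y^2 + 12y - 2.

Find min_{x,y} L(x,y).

L(x,y) separates as P(x) + Q(y) − 2, so its minimum is min P + min Q − 2.
P'(x) = 12x(x - 3)(x - 2) vanishes at x ∈ {0, 2, 3}; Q'(y) = 4y + 12 vanishes at y ∈ {-3}.
Local minima of P (where P''>0): P(0)=0, P(3)=27. Local minima of Q: Q(-3)=-18.
So the global minimum of L is P(0) + Q(-3) − 2 = 0 − 18 − 2 = -20, attained at (0, -3).

-20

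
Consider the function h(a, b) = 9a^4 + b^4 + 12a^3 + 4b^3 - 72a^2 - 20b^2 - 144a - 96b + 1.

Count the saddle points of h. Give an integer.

h separates as a function of a plus a function of b, so ∇h=0 decouples.
∂h/∂a = 36(a - 2)(a + 1)(a + 2) = 0 at a ∈ {-2, -1, 2}; ∂h/∂b = 4(b - 3)(b + 2)(b + 4) = 0 at b ∈ {-4, -2, 3}.
The Hessian is diagonal: diag(h_aa, h_bb). Second derivatives: h_aa(-2)=144, h_aa(-1)=-108, h_aa(2)=432; h_bb(-4)=56, h_bb(-2)=-40, h_bb(3)=140.
Saddle points occur where the two diagonal entries have opposite signs: (-2, -2), (-1, -4), (-1, 3), (2, -2). Count: 4.

4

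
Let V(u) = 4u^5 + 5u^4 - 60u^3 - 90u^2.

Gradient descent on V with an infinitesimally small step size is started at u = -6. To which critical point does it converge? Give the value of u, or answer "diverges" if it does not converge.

V'(u) = 20u(u - 3)(u + 1)(u + 3), so V'(-6) = 16200.
Gradient descent moves in the -V' direction, i.e. u is decreasing.
There is no critical point below u=-6, and V' keeps the same sign, so the iterate runs off to −∞.

diverges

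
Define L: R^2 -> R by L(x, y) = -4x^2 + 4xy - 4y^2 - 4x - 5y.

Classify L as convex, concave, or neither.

L is quadratic, so its Hessian is the constant matrix H = [[-8, 4], [4, -8]].
det(H) = 48, tr(H) = -16.
det(H) > 0 and tr(H) < 0, so H is negative definite everywhere: concave.

concave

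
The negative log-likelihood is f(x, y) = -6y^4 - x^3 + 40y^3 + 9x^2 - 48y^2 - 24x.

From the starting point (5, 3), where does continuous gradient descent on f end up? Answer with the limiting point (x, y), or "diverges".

diverges

f is separable, so gradient descent decouples: x follows -∂f/∂x, y follows -∂f/∂y.
∂f/∂x = -3(x - 4)(x - 2); at x=5 this is -9, so x increases.
∂f/∂y = -24y(y - 4)(y - 1); at y=3 this is 144, so y decreases.
The x-coordinate has no critical point in that direction and runs off to infinity.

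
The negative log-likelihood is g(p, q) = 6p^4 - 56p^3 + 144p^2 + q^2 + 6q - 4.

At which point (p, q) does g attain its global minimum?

(0, -3)

g(p,q) separates as A(p) + B(q) − 4, so its minimum is min A + min B − 4.
A'(p) = 24p(p - 4)(p - 3) vanishes at p ∈ {0, 3, 4}; B'(q) = 2q + 6 vanishes at q ∈ {-3}.
Local minima of A (where A''>0): A(0)=0, A(4)=256. Local minima of B: B(-3)=-9.
So the global minimum of g is A(0) + B(-3) − 4 = 0 − 9 − 4 = -13, attained at (0, -3).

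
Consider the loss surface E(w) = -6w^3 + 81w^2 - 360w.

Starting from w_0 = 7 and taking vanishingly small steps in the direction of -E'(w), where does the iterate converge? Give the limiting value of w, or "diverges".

diverges

E'(w) = -18(w - 5)(w - 4), so E'(7) = -108.
Gradient descent moves in the -E' direction, i.e. w is increasing.
There is no critical point above w=7, and E' keeps the same sign, so the iterate runs off to +∞.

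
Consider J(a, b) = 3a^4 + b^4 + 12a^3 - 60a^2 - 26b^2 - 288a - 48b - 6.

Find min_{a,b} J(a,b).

J(a,b) separates as P(a) + Q(b) − 6, so its minimum is min P + min Q − 6.
P'(a) = 12(a - 3)(a + 2)(a + 4) vanishes at a ∈ {-4, -2, 3}; Q'(b) = 4(b - 4)(b + 1)(b + 3) vanishes at b ∈ {-3, -1, 4}.
Local minima of P (where P''>0): P(-4)=192, P(3)=-837. Local minima of Q: Q(-3)=-9, Q(4)=-352.
So the global minimum of J is P(3) + Q(4) − 6 = -837 − 352 − 6 = -1195, attained at (3, 4).

-1195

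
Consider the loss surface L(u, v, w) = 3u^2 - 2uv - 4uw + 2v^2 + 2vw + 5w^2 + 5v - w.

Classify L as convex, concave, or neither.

convex

L is quadratic, so its Hessian is the constant matrix H = [[6, -2, -4], [-2, 4, 2], [-4, 2, 10]].
Leading principal minors: 6, 20, 144.
All positive ⇒ H ≻ 0 ⇒ convex.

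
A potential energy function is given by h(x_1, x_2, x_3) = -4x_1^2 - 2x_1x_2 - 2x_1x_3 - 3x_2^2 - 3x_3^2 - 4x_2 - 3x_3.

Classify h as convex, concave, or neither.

h is quadratic, so its Hessian is the constant matrix H = [[-8, -2, -2], [-2, -6, 0], [-2, 0, -6]].
Leading principal minors: -8, 44, -240.
Signs alternate −, +, − ⇒ H ≺ 0 ⇒ concave.

concave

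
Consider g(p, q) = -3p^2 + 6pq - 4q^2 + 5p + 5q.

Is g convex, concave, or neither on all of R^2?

concave

g is quadratic, so its Hessian is the constant matrix H = [[-6, 6], [6, -8]].
det(H) = 12, tr(H) = -14.
det(H) > 0 and tr(H) < 0, so H is negative definite everywhere: concave.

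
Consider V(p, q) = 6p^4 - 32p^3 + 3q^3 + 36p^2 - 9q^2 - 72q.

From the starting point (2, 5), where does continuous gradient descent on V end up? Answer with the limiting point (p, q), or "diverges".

(3, 4)

V is separable, so gradient descent decouples: p follows -∂V/∂p, q follows -∂V/∂q.
∂V/∂p = 24p(p - 3)(p - 1); at p=2 this is -48, so p increases.
∂V/∂q = 9(q - 4)(q + 2); at q=5 this is 63, so q decreases.
p converges to its nearest critical value 3 (a local min of the p-part); q converges to 4. The iterate converges to (3, 4).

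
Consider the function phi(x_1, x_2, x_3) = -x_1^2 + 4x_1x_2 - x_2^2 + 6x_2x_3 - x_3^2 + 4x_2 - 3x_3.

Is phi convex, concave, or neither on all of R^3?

phi is quadratic, so its Hessian is the constant matrix H = [[-2, 4, 0], [4, -2, 6], [0, 6, -2]].
Leading principal minors: -2, -12, 96.
Neither pattern holds ⇒ H is indefinite ⇒ neither convex nor concave.

neither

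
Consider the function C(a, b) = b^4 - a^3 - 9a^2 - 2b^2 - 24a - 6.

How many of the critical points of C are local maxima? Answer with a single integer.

1

C separates as a function of a plus a function of b, so ∇C=0 decouples.
∂C/∂a = -3(a + 2)(a + 4) = 0 at a ∈ {-4, -2}; ∂C/∂b = 4b(b - 1)(b + 1) = 0 at b ∈ {-1, 0, 1}.
The Hessian is diagonal: diag(C_aa, C_bb). Second derivatives: C_aa(-4)=6, C_aa(-2)=-6; C_bb(-1)=8, C_bb(0)=-4, C_bb(1)=8.
Local maxima occur where both diagonal entries negative: (-2, 0). Count: 1.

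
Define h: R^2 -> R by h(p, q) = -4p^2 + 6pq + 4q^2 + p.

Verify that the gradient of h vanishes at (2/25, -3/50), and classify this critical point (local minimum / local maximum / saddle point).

saddle point

∇h = (-8p + 6q + 1, 6p + 8q); substituting (2/25, -3/50) gives ∇h = (0, 0), so (2/25, -3/50) is indeed a critical point.
The Hessian of h is constant: H = [[-8, 6], [6, 8]].
det(H) = (-8)·8 − 6² = -100.
Since det(H) < 0, H is indefinite and the critical point is a saddle point.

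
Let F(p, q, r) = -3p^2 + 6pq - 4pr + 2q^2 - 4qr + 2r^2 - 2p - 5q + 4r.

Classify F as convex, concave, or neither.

neither

F is quadratic, so its Hessian is the constant matrix H = [[-6, 6, -4], [6, 4, -4], [-4, -4, 4]].
Leading principal minors: -6, -60, -16.
Neither pattern holds ⇒ H is indefinite ⇒ neither convex nor concave.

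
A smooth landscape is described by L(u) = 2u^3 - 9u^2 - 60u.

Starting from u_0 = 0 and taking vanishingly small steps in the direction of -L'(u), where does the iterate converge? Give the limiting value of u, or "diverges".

L'(u) = 6(u - 5)(u + 2), so L'(0) = -60.
Gradient descent moves in the -L' direction, i.e. u is increasing.
The nearest critical point in that direction is u = 5, where L'' = 42 > 0 (a local minimum). The iterate converges there.

5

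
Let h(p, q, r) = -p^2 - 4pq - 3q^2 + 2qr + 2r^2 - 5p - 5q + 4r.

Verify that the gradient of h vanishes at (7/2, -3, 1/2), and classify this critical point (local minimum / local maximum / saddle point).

saddle point

∇h = (-2p - 4q - 5, -4p - 6q + 2r - 5, 2q + 4r + 4); substituting (7/2, -3, 1/2) gives ∇h = (0, 0, 0), so (7/2, -3, 1/2) is indeed a critical point.
The Hessian is constant: H = [[-2, -4, 0], [-4, -6, 2], [0, 2, 4]].
Leading principal minors: Δ₁ = -2, Δ₂ = -4, Δ₃ = -8.
The minors fit neither the all-positive nor the alternating-sign pattern, so H is indefinite: a saddle point.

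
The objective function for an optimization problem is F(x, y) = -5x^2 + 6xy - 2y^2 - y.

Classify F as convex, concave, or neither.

F is quadratic, so its Hessian is the constant matrix H = [[-10, 6], [6, -4]].
det(H) = 4, tr(H) = -14.
det(H) > 0 and tr(H) < 0, so H is negative definite everywhere: concave.

concave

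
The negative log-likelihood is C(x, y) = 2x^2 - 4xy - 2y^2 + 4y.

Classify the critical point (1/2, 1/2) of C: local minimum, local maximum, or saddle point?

saddle point

The Hessian of C is constant: H = [[4, -4], [-4, -4]].
det(H) = 4·(-4) − (-4)² = -32.
Since det(H) < 0, H is indefinite and the critical point is a saddle point.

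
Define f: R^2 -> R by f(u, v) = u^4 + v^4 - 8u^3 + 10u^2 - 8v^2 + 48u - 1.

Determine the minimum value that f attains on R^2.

f(u,v) separates as P(u) + Q(v) − 1, so its minimum is min P + min Q − 1.
P'(u) = 4(u - 4)(u - 3)(u + 1) vanishes at u ∈ {-1, 3, 4}; Q'(v) = 4v(v - 2)(v + 2) vanishes at v ∈ {-2, 0, 2}.
Local minima of P (where P''>0): P(-1)=-29, P(4)=96. Local minima of Q: Q(-2)=-16, Q(2)=-16.
So the global minimum of f is P(-1) + Q(-2) − 1 = -29 − 16 − 1 = -46, attained at (-1, -2).

-46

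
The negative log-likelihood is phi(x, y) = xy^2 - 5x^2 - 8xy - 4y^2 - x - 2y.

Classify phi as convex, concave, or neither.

The term xy^2 is cubic, so the Hessian is not constant.
∂²phi/∂y² = 2x - 8, which takes both signs as x varies (negative for sufficiently negative x). A diagonal entry of the Hessian changing sign means the Hessian is neither positive- nor negative-semidefinite on all of R^2.

neither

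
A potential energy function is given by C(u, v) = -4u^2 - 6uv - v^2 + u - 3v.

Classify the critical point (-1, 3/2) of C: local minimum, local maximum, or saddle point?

saddle point

The Hessian of C is constant: H = [[-8, -6], [-6, -2]].
det(H) = (-8)·(-2) − (-6)² = -20.
Since det(H) < 0, H is indefinite and the critical point is a saddle point.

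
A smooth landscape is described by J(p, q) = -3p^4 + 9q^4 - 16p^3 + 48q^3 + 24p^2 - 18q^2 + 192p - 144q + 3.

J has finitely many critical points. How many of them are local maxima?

J separates as a function of p plus a function of q, so ∇J=0 decouples.
∂J/∂p = -12(p - 2)(p + 2)(p + 4) = 0 at p ∈ {-4, -2, 2}; ∂J/∂q = 36(q - 1)(q + 1)(q + 4) = 0 at q ∈ {-4, -1, 1}.
The Hessian is diagonal: diag(J_pp, J_qq). Second derivatives: J_pp(-4)=-144, J_pp(-2)=96, J_pp(2)=-288; J_qq(-4)=540, J_qq(-1)=-216, J_qq(1)=360.
Local maxima occur where both diagonal entries negative: (-4, -1), (2, -1). Count: 2.

2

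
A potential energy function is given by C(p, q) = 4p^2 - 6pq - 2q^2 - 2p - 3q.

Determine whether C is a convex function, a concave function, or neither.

C is quadratic, so its Hessian is the constant matrix H = [[8, -6], [-6, -4]].
det(H) = -68, tr(H) = 4.
det(H) < 0, so H is indefinite: neither convex nor concave.

neither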